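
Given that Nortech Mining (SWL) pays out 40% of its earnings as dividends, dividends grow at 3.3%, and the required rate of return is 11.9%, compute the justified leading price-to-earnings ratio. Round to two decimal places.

Justified leading P/E = b/(r−g) = 0.40/(0.119−0.033) = 4.6512

4.65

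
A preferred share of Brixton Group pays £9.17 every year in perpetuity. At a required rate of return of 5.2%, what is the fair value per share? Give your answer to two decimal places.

Zero-growth DDM (perpetuity): P₀ = D/r = 9.17 / 0.052 = 176.3462

£176.35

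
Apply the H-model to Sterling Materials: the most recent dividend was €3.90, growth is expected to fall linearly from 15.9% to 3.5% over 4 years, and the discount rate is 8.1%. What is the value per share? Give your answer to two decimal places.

€108.78

H-model: P₀ = D₀[(1+g_L) + H(g_S−g_L)]/(r−g_L), with H = 4/2 = 2.
P₀ = 3.90 × [(1+0.035) + 2×(0.159−0.035)] / (0.081−0.035)
   = 3.90 × 1.2830 / 0.046 = 108.7761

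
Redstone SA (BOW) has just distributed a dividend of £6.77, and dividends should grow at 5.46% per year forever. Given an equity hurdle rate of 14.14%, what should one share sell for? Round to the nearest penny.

Gordon growth model: P₀ = D₁/(r − g). D₁ = 6.77 × (1 + 0.0546) = 7.1396.
P₀ = 7.1396 / (0.1414 − 0.0546) = 7.1396 / 0.0868 = 82.2539

£82.25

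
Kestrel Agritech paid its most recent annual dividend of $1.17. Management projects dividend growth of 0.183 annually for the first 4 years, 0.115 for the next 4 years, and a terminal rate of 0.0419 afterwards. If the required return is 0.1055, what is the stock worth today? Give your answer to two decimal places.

$37.84

Three-stage DDM. Project D₁…D_8; terminal Gordon value at t=8 with g = 0.0419; discount at r = 0.1055.
D_1 = 1.3841
D_2 = 1.6374
D_3 = 1.9370
D_4 = 2.2915
D_5 = 2.5551
D_6 = 2.8489
D_7 = 3.1765
D_8 = 3.5418
TV_8 = 3.6902/(0.1055−0.0419) = 58.0221
P₀ = Σ Dₜ/(1+r)ᵗ + TV_8/(1+r)^8 = 37.8386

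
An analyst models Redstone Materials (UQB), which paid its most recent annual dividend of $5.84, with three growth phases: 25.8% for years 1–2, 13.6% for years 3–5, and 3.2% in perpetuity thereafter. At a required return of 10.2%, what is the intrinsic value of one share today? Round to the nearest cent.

Three-stage DDM. Project D₁…D_5; terminal Gordon value at t=5 with g = 0.032; discount at r = 0.102.
D_1 = 7.3467
D_2 = 9.2422
D_3 = 10.4991
D_4 = 11.9270
D_5 = 13.5491
TV_5 = 13.9826/(0.102−0.032) = 199.7518
P₀ = Σ Dₜ/(1+r)ᵗ + TV_5/(1+r)^5 = 161.4553

$161.46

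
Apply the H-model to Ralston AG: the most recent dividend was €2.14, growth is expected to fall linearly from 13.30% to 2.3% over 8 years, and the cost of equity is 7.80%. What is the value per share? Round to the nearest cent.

H-model: P₀ = D₀[(1+g_L) + H(g_S−g_L)]/(r−g_L), with H = 8/2 = 4.
P₀ = 2.14 × [(1+0.023) + 4×(0.133−0.023)] / (0.078−0.023)
   = 2.14 × 1.4630 / 0.055 = 56.9240

€56.92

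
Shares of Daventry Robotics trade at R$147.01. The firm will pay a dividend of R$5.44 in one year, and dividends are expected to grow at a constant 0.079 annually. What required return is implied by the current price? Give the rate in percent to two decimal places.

11.60%

Rearranging the constant-growth DDM: r = D₁/P₀ + g.
r = 5.4400 / 147.01 + 0.079 = 0.03700 + 0.079 = 0.11600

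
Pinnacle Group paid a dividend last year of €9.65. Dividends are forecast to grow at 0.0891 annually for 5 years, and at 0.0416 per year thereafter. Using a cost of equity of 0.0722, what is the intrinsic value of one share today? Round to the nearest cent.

Two-stage DDM. Project D₁…D_5 at 0.0891, terminal growth 0.0416, discount at r = 0.0722.
D_1 = 10.5098
D_2 = 11.4462
D_3 = 12.4661
D_4 = 13.5768
D_5 = 14.7865
Terminal value at t=5: TV = D_6/(r−g) = 15.4016/(0.0722−0.0416) = 503.3217
P₀ = 10.5098/(1+0.0722)^1 + 11.4462/(1+0.0722)^2 + 12.4661/(1+0.0722)^3 + 13.5768/(1+0.0722)^4 + 14.7865/(1+0.0722)^5 + 503.3217/(1+0.0722)^5 = 405.7749

€405.77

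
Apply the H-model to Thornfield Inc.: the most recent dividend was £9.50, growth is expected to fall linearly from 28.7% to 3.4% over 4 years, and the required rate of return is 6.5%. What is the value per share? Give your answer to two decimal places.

H-model: P₀ = D₀[(1+g_L) + H(g_S−g_L)]/(r−g_L), with H = 4/2 = 2.
P₀ = 9.50 × [(1+0.034) + 2×(0.287−0.034)] / (0.065−0.034)
   = 9.50 × 1.5400 / 0.031 = 471.9355

£471.94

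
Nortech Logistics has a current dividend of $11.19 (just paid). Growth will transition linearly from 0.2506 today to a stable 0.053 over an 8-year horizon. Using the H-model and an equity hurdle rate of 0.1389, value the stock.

$240.14

H-model: P₀ = D₀[(1+g_L) + H(g_S−g_L)]/(r−g_L), with H = 8/2 = 4.
P₀ = 11.19 × [(1+0.053) + 4×(0.2506−0.053)] / (0.1389−0.053)
   = 11.19 × 1.8434 / 0.0859 = 240.1356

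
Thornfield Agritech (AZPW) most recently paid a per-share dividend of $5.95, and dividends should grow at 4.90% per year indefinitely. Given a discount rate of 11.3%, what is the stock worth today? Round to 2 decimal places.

Gordon growth model: P₀ = D₁/(r − g). D₁ = 5.95 × (1 + 0.049) = 6.2416.
P₀ = 6.2416 / (0.113 − 0.049) = 6.2416 / 0.064 = 97.5242

$97.52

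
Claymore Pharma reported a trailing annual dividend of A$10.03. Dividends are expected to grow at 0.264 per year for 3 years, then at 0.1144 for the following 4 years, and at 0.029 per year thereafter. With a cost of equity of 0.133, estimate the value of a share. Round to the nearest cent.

Three-stage DDM. Project D₁…D_7; terminal Gordon value at t=7 with g = 0.029; discount at r = 0.133.
D_1 = 12.6779
D_2 = 16.0249
D_3 = 20.2555
D_4 = 22.5727
D_5 = 25.1550
D_6 = 28.0327
D_7 = 31.2397
TV_7 = 32.1456/(0.133−0.029) = 309.0926
P₀ = Σ Dₜ/(1+r)ᵗ + TV_7/(1+r)^7 = 220.0254

A$220.03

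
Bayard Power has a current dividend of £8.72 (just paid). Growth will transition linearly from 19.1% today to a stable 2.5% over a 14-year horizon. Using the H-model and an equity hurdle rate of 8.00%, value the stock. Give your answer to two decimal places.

£346.74

H-model: P₀ = D₀[(1+g_L) + H(g_S−g_L)]/(r−g_L), with H = 14/2 = 7.
P₀ = 8.72 × [(1+0.025) + 7×(0.191−0.025)] / (0.08−0.025)
   = 8.72 × 2.1870 / 0.055 = 346.7389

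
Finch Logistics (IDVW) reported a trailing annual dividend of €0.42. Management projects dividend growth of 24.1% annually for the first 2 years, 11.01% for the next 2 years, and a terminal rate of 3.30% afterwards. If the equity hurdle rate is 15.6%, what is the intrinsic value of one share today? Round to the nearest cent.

€5.59

Three-stage DDM. Project D₁…D_4; terminal Gordon value at t=4 with g = 0.033; discount at r = 0.156.
D_1 = 0.5212
D_2 = 0.6468
D_3 = 0.7181
D_4 = 0.7971
TV_4 = 0.8234/(0.156−0.033) = 6.6944
P₀ = Σ Dₜ/(1+r)ᵗ + TV_4/(1+r)^4 = 5.5948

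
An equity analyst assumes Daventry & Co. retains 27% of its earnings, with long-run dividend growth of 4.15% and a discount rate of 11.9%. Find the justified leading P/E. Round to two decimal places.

Payout ratio b = 1 − 0.27 = 0.73.
Justified leading P/E = b/(r−g) = 0.73/(0.119−0.0415) = 9.4194

9.42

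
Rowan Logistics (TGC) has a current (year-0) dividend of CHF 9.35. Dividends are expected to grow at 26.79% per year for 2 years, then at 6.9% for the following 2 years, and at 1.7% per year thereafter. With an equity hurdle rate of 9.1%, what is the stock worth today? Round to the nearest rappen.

CHF 214.61

Three-stage DDM. Project D₁…D_4; terminal Gordon value at t=4 with g = 0.017; discount at r = 0.091.
D_1 = 11.8549
D_2 = 15.0308
D_3 = 16.0679
D_4 = 17.1766
TV_4 = 17.4686/(0.091−0.017) = 236.0621
P₀ = Σ Dₜ/(1+r)ᵗ + TV_4/(1+r)^4 = 214.6111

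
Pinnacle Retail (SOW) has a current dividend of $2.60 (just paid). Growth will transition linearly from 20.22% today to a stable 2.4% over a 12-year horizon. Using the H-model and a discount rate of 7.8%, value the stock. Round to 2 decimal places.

$100.78

H-model: P₀ = D₀[(1+g_L) + H(g_S−g_L)]/(r−g_L), with H = 12/2 = 6.
P₀ = 2.60 × [(1+0.024) + 6×(0.2022−0.024)] / (0.078−0.024)
   = 2.60 × 2.0932 / 0.054 = 100.7837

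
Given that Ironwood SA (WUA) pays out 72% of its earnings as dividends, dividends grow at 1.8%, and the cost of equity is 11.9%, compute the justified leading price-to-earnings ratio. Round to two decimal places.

Justified leading P/E = b/(r−g) = 0.72/(0.119−0.018) = 7.1287

7.13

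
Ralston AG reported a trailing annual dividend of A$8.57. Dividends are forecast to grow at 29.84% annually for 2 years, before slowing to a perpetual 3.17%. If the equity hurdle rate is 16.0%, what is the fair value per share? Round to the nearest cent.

A$106.67

Two-stage DDM. Project D₁…D_2 at 0.2984, terminal growth 0.0317, discount at r = 0.16.
D_1 = 11.1273
D_2 = 14.4477
Terminal value at t=2: TV = D_3/(r−g) = 14.9057/(0.16−0.0317) = 116.1782
P₀ = 11.1273/(1+0.16)^1 + 14.4477/(1+0.16)^2 + 116.1782/(1+0.16)^2 = 106.6688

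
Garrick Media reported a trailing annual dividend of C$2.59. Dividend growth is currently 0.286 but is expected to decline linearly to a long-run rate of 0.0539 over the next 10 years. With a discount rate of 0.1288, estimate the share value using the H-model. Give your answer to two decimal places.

C$76.57

H-model: P₀ = D₀[(1+g_L) + H(g_S−g_L)]/(r−g_L), with H = 10/2 = 5.
P₀ = 2.59 × [(1+0.0539) + 5×(0.286−0.0539)] / (0.1288−0.0539)
   = 2.59 × 2.2144 / 0.0749 = 76.5727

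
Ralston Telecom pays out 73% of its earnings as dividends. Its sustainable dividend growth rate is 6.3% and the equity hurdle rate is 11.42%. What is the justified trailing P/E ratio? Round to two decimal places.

15.16

Justified trailing P/E = b(1+g)/(r−g) = 0.73×(1+0.063)/(0.1142−0.063) = 15.1561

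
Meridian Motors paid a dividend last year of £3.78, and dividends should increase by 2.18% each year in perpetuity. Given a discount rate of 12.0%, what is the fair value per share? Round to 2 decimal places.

Gordon growth model: P₀ = D₁/(r − g). D₁ = 3.78 × (1 + 0.0218) = 3.8624.
P₀ = 3.8624 / (0.12 − 0.0218) = 3.8624 / 0.0982 = 39.3320

£39.33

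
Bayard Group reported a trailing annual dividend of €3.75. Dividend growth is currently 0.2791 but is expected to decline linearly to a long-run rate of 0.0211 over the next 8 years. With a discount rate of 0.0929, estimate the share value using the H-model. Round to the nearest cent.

€107.23

H-model: P₀ = D₀[(1+g_L) + H(g_S−g_L)]/(r−g_L), with H = 8/2 = 4.
P₀ = 3.75 × [(1+0.0211) + 4×(0.2791−0.0211)] / (0.0929−0.0211)
   = 3.75 × 2.0531 / 0.0718 = 107.2302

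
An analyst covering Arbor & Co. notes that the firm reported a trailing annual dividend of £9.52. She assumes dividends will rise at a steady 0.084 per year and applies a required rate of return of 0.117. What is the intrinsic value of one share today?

Gordon growth model: P₀ = D₁/(r − g). D₁ = 9.52 × (1 + 0.084) = 10.3197.
P₀ = 10.3197 / (0.117 − 0.084) = 10.3197 / 0.033 = 312.7176

£312.72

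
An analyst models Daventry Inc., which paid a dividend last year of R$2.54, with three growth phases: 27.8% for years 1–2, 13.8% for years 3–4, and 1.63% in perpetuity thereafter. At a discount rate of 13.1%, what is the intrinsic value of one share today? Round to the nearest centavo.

R$41.75

Three-stage DDM. Project D₁…D_4; terminal Gordon value at t=4 with g = 0.0163; discount at r = 0.131.
D_1 = 3.2461
D_2 = 4.1485
D_3 = 4.7210
D_4 = 5.3725
TV_4 = 5.4601/(0.131−0.0163) = 47.6035
P₀ = Σ Dₜ/(1+r)ᵗ + TV_4/(1+r)^4 = 41.7530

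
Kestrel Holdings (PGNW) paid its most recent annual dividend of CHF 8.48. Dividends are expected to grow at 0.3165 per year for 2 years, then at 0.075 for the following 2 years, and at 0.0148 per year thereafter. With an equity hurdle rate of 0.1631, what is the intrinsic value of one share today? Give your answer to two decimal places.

CHF 103.29

Three-stage DDM. Project D₁…D_4; terminal Gordon value at t=4 with g = 0.0148; discount at r = 0.1631.
D_1 = 11.1639
D_2 = 14.6973
D_3 = 15.7996
D_4 = 16.9846
TV_4 = 17.2359/(0.1631−0.0148) = 116.2235
P₀ = Σ Dₜ/(1+r)ᵗ + TV_4/(1+r)^4 = 103.2926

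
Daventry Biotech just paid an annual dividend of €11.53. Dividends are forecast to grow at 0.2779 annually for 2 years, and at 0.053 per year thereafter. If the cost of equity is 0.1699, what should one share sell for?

€150.27

Two-stage DDM. Project D₁…D_2 at 0.2779, terminal growth 0.053, discount at r = 0.1699.
D_1 = 14.7342
D_2 = 18.8288
Terminal value at t=2: TV = D_3/(r−g) = 19.8267/(0.1699−0.053) = 169.6043
P₀ = 14.7342/(1+0.1699)^1 + 18.8288/(1+0.1699)^2 + 169.6043/(1+0.1699)^2 = 150.2709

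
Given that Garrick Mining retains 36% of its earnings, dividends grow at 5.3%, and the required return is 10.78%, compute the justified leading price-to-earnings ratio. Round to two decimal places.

11.68

Payout ratio b = 1 − 0.36 = 0.64.
Justified leading P/E = b/(r−g) = 0.64/(0.1078−0.053) = 11.6788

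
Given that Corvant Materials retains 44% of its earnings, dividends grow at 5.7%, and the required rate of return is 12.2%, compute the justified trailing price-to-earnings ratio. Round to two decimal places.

9.11

Payout ratio b = 1 − 0.44 = 0.56.
Justified trailing P/E = b(1+g)/(r−g) = 0.56×(1+0.057)/(0.122−0.057) = 9.1065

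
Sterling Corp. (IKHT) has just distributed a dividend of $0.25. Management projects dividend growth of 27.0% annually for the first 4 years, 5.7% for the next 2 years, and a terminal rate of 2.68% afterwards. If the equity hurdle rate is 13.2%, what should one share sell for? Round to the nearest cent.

$5.43

Three-stage DDM. Project D₁…D_6; terminal Gordon value at t=6 with g = 0.0268; discount at r = 0.132.
D_1 = 0.3175
D_2 = 0.4032
D_3 = 0.5121
D_4 = 0.6504
D_5 = 0.6874
D_6 = 0.7266
TV_6 = 0.7461/(0.132−0.0268) = 7.0921
P₀ = Σ Dₜ/(1+r)ᵗ + TV_6/(1+r)^6 = 5.4299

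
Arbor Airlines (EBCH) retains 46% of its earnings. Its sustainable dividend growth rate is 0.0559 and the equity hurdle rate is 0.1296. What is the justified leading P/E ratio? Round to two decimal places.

7.33

Payout ratio b = 1 − 0.46 = 0.54.
Justified leading P/E = b/(r−g) = 0.54/(0.1296−0.0559) = 7.3270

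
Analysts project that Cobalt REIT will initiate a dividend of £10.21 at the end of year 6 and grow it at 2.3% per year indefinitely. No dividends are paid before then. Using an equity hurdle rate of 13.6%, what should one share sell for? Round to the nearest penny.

Deferred-dividend DDM. At t=5 the remaining stream is a growing perpetuity with first payment D_6 = 10.21.
V_5 = D_6/(r−g) = 10.21/(0.136−0.023) = 90.3540
P₀ = V_5/(1+r)^5 = 90.3540/(1+0.136)^5 = 47.7590

£47.76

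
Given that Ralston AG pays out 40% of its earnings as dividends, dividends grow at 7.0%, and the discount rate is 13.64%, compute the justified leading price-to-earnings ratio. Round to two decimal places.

6.02

Justified leading P/E = b/(r−g) = 0.40/(0.1364−0.07) = 6.0241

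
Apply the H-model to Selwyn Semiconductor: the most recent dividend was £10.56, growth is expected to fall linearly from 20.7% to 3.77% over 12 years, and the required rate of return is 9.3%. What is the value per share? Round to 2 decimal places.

£392.13

H-model: P₀ = D₀[(1+g_L) + H(g_S−g_L)]/(r−g_L), with H = 12/2 = 6.
P₀ = 10.56 × [(1+0.0377) + 6×(0.207−0.0377)] / (0.093−0.0377)
   = 10.56 × 2.0535 / 0.0553 = 392.1331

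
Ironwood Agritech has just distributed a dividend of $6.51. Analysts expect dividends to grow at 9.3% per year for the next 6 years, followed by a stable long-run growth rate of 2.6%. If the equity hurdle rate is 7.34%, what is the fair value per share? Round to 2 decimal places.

Two-stage DDM. Project D₁…D_6 at 0.093, terminal growth 0.026, discount at r = 0.0734.
D_1 = 7.1154
D_2 = 7.7772
D_3 = 8.5004
D_4 = 9.2910
D_5 = 10.1550
D_6 = 11.0995
Terminal value at t=6: TV = D_7/(r−g) = 11.3880/(0.0734−0.026) = 240.2542
P₀ = 7.1154/(1+0.0734)^1 + 7.7772/(1+0.0734)^2 + 8.5004/(1+0.0734)^3 + 9.2910/(1+0.0734)^4 + 10.1550/(1+0.0734)^5 + 11.0995/(1+0.0734)^6 + 240.2542/(1+0.0734)^6 = 198.7066

$198.71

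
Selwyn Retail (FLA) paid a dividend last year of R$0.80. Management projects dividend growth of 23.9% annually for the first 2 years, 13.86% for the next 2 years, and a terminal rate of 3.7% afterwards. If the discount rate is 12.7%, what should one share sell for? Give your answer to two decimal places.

Three-stage DDM. Project D₁…D_4; terminal Gordon value at t=4 with g = 0.037; discount at r = 0.127.
D_1 = 0.9912
D_2 = 1.2281
D_3 = 1.3983
D_4 = 1.5921
TV_4 = 1.6510/(0.127−0.037) = 18.3447
P₀ = Σ Dₜ/(1+r)ᵗ + TV_4/(1+r)^4 = 15.1816

R$15.18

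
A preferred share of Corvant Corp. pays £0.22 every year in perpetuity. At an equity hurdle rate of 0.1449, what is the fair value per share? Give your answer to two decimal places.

£1.52

Zero-growth DDM (perpetuity): P₀ = D/r = 0.22 / 0.1449 = 1.5183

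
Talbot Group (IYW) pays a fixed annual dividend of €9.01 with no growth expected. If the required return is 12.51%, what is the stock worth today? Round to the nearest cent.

Zero-growth DDM (perpetuity): P₀ = D/r = 9.01 / 0.1251 = 72.0224

€72.02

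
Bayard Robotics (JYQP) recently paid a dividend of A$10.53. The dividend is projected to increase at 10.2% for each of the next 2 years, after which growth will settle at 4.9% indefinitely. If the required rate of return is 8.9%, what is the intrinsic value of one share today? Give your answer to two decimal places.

Two-stage DDM. Project D₁…D_2 at 0.102, terminal growth 0.049, discount at r = 0.089.
D_1 = 11.6041
D_2 = 12.7877
Terminal value at t=2: TV = D_3/(r−g) = 13.4143/(0.089−0.049) = 335.3568
P₀ = 11.6041/(1+0.089)^1 + 12.7877/(1+0.089)^2 + 335.3568/(1+0.089)^2 = 304.2203

A$304.22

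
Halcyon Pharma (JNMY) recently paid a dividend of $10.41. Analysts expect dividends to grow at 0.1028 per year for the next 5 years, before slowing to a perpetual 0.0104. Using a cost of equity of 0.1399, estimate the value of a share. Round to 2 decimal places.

$116.02

Two-stage DDM. Project D₁…D_5 at 0.1028, terminal growth 0.0104, discount at r = 0.1399.
D_1 = 11.4801
D_2 = 12.6603
D_3 = 13.9618
D_4 = 15.3971
D_5 = 16.9799
Terminal value at t=5: TV = D_6/(r−g) = 17.1565/(0.1399−0.0104) = 132.4824
P₀ = 11.4801/(1+0.1399)^1 + 12.6603/(1+0.1399)^2 + 13.9618/(1+0.1399)^3 + 15.3971/(1+0.1399)^4 + 16.9799/(1+0.1399)^5 + 132.4824/(1+0.1399)^5 = 116.0204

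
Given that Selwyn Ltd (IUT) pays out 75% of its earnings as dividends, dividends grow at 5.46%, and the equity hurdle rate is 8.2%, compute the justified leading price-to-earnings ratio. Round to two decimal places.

Justified leading P/E = b/(r−g) = 0.75/(0.082−0.0546) = 27.3723

27.37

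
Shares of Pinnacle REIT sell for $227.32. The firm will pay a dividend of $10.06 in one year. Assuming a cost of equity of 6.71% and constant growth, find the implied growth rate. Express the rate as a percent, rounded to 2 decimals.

2.28%

From P₀ = D₁/(r − g), the implied growth is g = r − D₁/P₀.
g = 0.0671 − 10.06/227.32 = 0.0671 − 0.04425 = 0.02285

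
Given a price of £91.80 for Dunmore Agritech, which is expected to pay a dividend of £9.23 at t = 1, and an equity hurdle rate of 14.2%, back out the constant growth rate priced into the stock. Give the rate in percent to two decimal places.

4.15%

From P₀ = D₁/(r − g), the implied growth is g = r − D₁/P₀.
g = 0.142 − 9.23/91.80 = 0.142 − 0.10054 = 0.04146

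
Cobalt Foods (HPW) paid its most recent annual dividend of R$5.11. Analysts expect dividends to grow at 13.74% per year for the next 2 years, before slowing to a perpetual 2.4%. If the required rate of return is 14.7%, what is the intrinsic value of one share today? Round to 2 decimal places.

Two-stage DDM. Project D₁…D_2 at 0.1374, terminal growth 0.024, discount at r = 0.147.
D_1 = 5.8121
D_2 = 6.6107
Terminal value at t=2: TV = D_3/(r−g) = 6.7694/(0.147−0.024) = 55.0354
P₀ = 5.8121/(1+0.147)^1 + 6.6107/(1+0.147)^2 + 55.0354/(1+0.147)^2 = 51.9247

R$51.92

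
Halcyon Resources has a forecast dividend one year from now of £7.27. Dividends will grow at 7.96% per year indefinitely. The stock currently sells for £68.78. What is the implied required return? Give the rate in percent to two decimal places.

18.53%

Rearranging the constant-growth DDM: r = D₁/P₀ + g.
r = 7.2700 / 68.78 + 0.0796 = 0.10570 + 0.0796 = 0.18530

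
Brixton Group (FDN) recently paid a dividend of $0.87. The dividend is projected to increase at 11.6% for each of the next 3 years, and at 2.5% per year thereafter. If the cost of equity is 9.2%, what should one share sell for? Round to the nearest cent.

$16.93

Two-stage DDM. Project D₁…D_3 at 0.116, terminal growth 0.025, discount at r = 0.092.
D_1 = 0.9709
D_2 = 1.0835
D_3 = 1.2092
Terminal value at t=3: TV = D_4/(r−g) = 1.2395/(0.092−0.025) = 18.4995
P₀ = 0.9709/(1+0.092)^1 + 1.0835/(1+0.092)^2 + 1.2092/(1+0.092)^3 + 18.4995/(1+0.092)^3 = 16.9331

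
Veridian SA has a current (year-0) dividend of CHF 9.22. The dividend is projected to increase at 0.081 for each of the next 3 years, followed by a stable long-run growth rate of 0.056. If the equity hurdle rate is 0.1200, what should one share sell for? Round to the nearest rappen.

Two-stage DDM. Project D₁…D_3 at 0.081, terminal growth 0.056, discount at r = 0.12.
D_1 = 9.9668
D_2 = 10.7741
D_3 = 11.6468
Terminal value at t=3: TV = D_4/(r−g) = 12.2991/(0.12−0.056) = 192.1728
P₀ = 9.9668/(1+0.12)^1 + 10.7741/(1+0.12)^2 + 11.6468/(1+0.12)^3 + 192.1728/(1+0.12)^3 = 162.5628

CHF 162.56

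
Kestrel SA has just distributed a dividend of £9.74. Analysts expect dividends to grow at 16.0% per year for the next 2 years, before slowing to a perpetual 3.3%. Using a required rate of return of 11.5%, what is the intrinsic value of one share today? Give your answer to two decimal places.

£153.48

Two-stage DDM. Project D₁…D_2 at 0.16, terminal growth 0.033, discount at r = 0.115.
D_1 = 11.2984
D_2 = 13.1061
Terminal value at t=2: TV = D_3/(r−g) = 13.5386/(0.115−0.033) = 165.1054
P₀ = 11.2984/(1+0.115)^1 + 13.1061/(1+0.115)^2 + 165.1054/(1+0.115)^2 = 153.4793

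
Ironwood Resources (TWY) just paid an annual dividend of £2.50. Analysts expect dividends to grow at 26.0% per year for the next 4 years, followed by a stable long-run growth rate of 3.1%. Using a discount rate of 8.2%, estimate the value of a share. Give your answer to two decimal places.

Two-stage DDM. Project D₁…D_4 at 0.26, terminal growth 0.031, discount at r = 0.082.
D_1 = 3.1500
D_2 = 3.9690
D_3 = 5.0009
D_4 = 6.3012
Terminal value at t=4: TV = D_5/(r−g) = 6.4965/(0.082−0.031) = 127.3828
P₀ = 3.1500/(1+0.082)^1 + 3.9690/(1+0.082)^2 + 5.0009/(1+0.082)^3 + 6.3012/(1+0.082)^4 + 127.3828/(1+0.082)^4 = 107.7866

£107.79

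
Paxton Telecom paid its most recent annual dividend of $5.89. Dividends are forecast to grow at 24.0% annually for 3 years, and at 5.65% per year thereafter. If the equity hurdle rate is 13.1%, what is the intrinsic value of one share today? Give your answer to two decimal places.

$131.38

Two-stage DDM. Project D₁…D_3 at 0.24, terminal growth 0.0565, discount at r = 0.131.
D_1 = 7.3036
D_2 = 9.0565
D_3 = 11.2300
Terminal value at t=3: TV = D_4/(r−g) = 11.8645/(0.131−0.0565) = 159.2552
P₀ = 7.3036/(1+0.131)^1 + 9.0565/(1+0.131)^2 + 11.2300/(1+0.131)^3 + 159.2552/(1+0.131)^3 = 131.3793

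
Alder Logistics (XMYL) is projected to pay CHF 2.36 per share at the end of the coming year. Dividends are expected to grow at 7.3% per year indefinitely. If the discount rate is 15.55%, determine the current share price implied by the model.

Gordon growth model: P₀ = D₁/(r − g), with D₁ = 2.36 given directly.
P₀ = 2.3600 / (0.1555 − 0.073) = 2.3600 / 0.0825 = 28.6061

CHF 28.61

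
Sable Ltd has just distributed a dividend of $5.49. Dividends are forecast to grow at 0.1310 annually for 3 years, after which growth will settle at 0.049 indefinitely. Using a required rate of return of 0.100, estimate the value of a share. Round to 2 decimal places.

$140.16

Two-stage DDM. Project D₁…D_3 at 0.131, terminal growth 0.049, discount at r = 0.1.
D_1 = 6.2092
D_2 = 7.0226
D_3 = 7.9426
Terminal value at t=3: TV = D_4/(r−g) = 8.3317/(0.1−0.049) = 163.3674
P₀ = 6.2092/(1+0.1)^1 + 7.0226/(1+0.1)^2 + 7.9426/(1+0.1)^3 + 163.3674/(1+0.1)^3 = 140.1562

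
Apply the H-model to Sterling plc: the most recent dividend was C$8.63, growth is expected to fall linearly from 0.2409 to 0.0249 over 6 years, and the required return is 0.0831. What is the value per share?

C$248.06

H-model: P₀ = D₀[(1+g_L) + H(g_S−g_L)]/(r−g_L), with H = 6/2 = 3.
P₀ = 8.63 × [(1+0.0249) + 3×(0.2409−0.0249)] / (0.0831−0.0249)
   = 8.63 × 1.6729 / 0.0582 = 248.0606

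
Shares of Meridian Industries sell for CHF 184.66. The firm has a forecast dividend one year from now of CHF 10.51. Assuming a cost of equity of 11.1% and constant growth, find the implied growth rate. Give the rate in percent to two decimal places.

From P₀ = D₁/(r − g), the implied growth is g = r − D₁/P₀.
g = 0.111 − 10.51/184.66 = 0.111 − 0.05692 = 0.05408

5.41%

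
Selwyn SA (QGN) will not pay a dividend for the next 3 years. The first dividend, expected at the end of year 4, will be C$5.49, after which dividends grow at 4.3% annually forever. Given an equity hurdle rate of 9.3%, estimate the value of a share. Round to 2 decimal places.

Deferred-dividend DDM. At t=3 the remaining stream is a growing perpetuity with first payment D_4 = 5.49.
V_3 = D_4/(r−g) = 5.49/(0.093−0.043) = 109.8000
P₀ = V_3/(1+r)^3 = 109.8000/(1+0.093)^3 = 84.0895

C$84.09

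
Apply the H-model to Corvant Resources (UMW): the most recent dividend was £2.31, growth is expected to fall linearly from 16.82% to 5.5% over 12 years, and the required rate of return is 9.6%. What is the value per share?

£97.71

H-model: P₀ = D₀[(1+g_L) + H(g_S−g_L)]/(r−g_L), with H = 12/2 = 6.
P₀ = 2.31 × [(1+0.055) + 6×(0.1682−0.055)] / (0.096−0.055)
   = 2.31 × 1.7342 / 0.041 = 97.7074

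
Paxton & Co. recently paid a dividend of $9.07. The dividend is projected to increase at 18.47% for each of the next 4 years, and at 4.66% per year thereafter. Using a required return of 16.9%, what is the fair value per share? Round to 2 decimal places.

Two-stage DDM. Project D₁…D_4 at 0.1847, terminal growth 0.0466, discount at r = 0.169.
D_1 = 10.7452
D_2 = 12.7299
D_3 = 15.0811
D_4 = 17.8666
Terminal value at t=4: TV = D_5/(r−g) = 18.6991/(0.169−0.0466) = 152.7707
P₀ = 10.7452/(1+0.169)^1 + 12.7299/(1+0.169)^2 + 15.0811/(1+0.169)^3 + 17.8666/(1+0.169)^4 + 152.7707/(1+0.169)^4 = 119.3200

$119.32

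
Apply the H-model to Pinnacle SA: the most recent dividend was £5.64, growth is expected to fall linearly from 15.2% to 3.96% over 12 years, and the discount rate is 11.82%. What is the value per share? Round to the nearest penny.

H-model: P₀ = D₀[(1+g_L) + H(g_S−g_L)]/(r−g_L), with H = 12/2 = 6.
P₀ = 5.64 × [(1+0.0396) + 6×(0.152−0.0396)] / (0.1182−0.0396)
   = 5.64 × 1.7140 / 0.0786 = 122.9893

£122.99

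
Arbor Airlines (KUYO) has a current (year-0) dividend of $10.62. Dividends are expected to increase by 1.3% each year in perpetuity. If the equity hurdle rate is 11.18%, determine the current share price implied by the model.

$108.89

Gordon growth model: P₀ = D₁/(r − g). D₁ = 10.62 × (1 + 0.013) = 10.7581.
P₀ = 10.7581 / (0.1118 − 0.013) = 10.7581 / 0.0988 = 108.8872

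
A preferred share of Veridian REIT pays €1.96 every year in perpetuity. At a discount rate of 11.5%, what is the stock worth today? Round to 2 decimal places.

Zero-growth DDM (perpetuity): P₀ = D/r = 1.96 / 0.115 = 17.0435

€17.04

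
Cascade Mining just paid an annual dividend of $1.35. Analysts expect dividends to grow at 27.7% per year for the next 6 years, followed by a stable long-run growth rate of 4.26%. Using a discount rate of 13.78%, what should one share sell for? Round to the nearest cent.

Two-stage DDM. Project D₁…D_6 at 0.277, terminal growth 0.0426, discount at r = 0.1378.
D_1 = 1.7240
D_2 = 2.2015
D_3 = 2.8113
D_4 = 3.5900
D_5 = 4.5845
D_6 = 5.8544
Terminal value at t=6: TV = D_7/(r−g) = 6.1038/(0.1378−0.0426) = 64.1150
P₀ = 1.7240/(1+0.1378)^1 + 2.2015/(1+0.1378)^2 + 2.8113/(1+0.1378)^3 + 3.5900/(1+0.1378)^4 + 4.5845/(1+0.1378)^5 + 5.8544/(1+0.1378)^6 + 64.1150/(1+0.1378)^6 = 41.9192

$41.92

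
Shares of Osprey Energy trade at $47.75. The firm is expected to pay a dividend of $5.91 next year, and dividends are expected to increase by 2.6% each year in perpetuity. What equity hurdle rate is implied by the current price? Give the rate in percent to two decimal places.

14.98%

Rearranging the constant-growth DDM: r = D₁/P₀ + g.
r = 5.9100 / 47.75 + 0.026 = 0.12377 + 0.026 = 0.14977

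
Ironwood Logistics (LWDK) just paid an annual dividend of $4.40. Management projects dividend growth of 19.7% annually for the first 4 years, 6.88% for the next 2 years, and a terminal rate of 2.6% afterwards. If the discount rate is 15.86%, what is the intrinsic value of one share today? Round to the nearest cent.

Three-stage DDM. Project D₁…D_6; terminal Gordon value at t=6 with g = 0.026; discount at r = 0.1586.
D_1 = 5.2668
D_2 = 6.3044
D_3 = 7.5463
D_4 = 9.0329
D_5 = 9.6544
D_6 = 10.3186
TV_6 = 10.5869/(0.1586−0.026) = 79.8410
P₀ = Σ Dₜ/(1+r)ᵗ + TV_6/(1+r)^6 = 61.0063

$61.01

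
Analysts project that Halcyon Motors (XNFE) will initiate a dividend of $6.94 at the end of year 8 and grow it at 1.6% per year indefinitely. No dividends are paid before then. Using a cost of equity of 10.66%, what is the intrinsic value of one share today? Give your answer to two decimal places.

Deferred-dividend DDM. At t=7 the remaining stream is a growing perpetuity with first payment D_8 = 6.94.
V_7 = D_8/(r−g) = 6.94/(0.1066−0.016) = 76.6004
P₀ = V_7/(1+r)^7 = 76.6004/(1+0.1066)^7 = 37.6961

$37.70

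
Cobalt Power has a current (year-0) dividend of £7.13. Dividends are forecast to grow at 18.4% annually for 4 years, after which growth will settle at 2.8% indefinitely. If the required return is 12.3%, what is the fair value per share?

£127.94

Two-stage DDM. Project D₁…D_4 at 0.184, terminal growth 0.028, discount at r = 0.123.
D_1 = 8.4419
D_2 = 9.9952
D_3 = 11.8344
D_4 = 14.0119
Terminal value at t=4: TV = D_5/(r−g) = 14.4042/(0.123−0.028) = 151.6233
P₀ = 8.4419/(1+0.123)^1 + 9.9952/(1+0.123)^2 + 11.8344/(1+0.123)^3 + 14.0119/(1+0.123)^4 + 151.6233/(1+0.123)^4 = 127.9429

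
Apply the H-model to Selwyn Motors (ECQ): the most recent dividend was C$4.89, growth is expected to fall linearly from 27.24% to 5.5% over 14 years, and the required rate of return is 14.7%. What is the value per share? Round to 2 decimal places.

C$136.96

H-model: P₀ = D₀[(1+g_L) + H(g_S−g_L)]/(r−g_L), with H = 14/2 = 7.
P₀ = 4.89 × [(1+0.055) + 7×(0.2724−0.055)] / (0.147−0.055)
   = 4.89 × 2.5768 / 0.092 = 136.9625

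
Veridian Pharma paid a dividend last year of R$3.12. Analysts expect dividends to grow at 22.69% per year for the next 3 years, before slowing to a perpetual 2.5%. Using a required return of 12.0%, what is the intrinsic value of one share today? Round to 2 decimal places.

Two-stage DDM. Project D₁…D_3 at 0.2269, terminal growth 0.025, discount at r = 0.12.
D_1 = 3.8279
D_2 = 4.6965
D_3 = 5.7621
Terminal value at t=3: TV = D_4/(r−g) = 5.9062/(0.12−0.025) = 62.1702
P₀ = 3.8279/(1+0.12)^1 + 4.6965/(1+0.12)^2 + 5.7621/(1+0.12)^3 + 62.1702/(1+0.12)^3 = 55.5147

R$55.51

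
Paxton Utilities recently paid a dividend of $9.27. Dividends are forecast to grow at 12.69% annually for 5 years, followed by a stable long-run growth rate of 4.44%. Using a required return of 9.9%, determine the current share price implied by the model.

$251.00

Two-stage DDM. Project D₁…D_5 at 0.1269, terminal growth 0.0444, discount at r = 0.099.
D_1 = 10.4464
D_2 = 11.7720
D_3 = 13.2659
D_4 = 14.9493
D_5 = 16.8464
Terminal value at t=5: TV = D_6/(r−g) = 17.5944/(0.099−0.0444) = 322.2410
P₀ = 10.4464/(1+0.099)^1 + 11.7720/(1+0.099)^2 + 13.2659/(1+0.099)^3 + 14.9493/(1+0.099)^4 + 16.8464/(1+0.099)^5 + 322.2410/(1+0.099)^5 = 251.0001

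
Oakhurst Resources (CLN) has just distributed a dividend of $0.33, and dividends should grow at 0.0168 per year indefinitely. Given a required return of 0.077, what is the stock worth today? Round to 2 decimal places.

$5.57

Gordon growth model: P₀ = D₁/(r − g). D₁ = 0.33 × (1 + 0.0168) = 0.3355.
P₀ = 0.3355 / (0.077 − 0.0168) = 0.3355 / 0.0602 = 5.5738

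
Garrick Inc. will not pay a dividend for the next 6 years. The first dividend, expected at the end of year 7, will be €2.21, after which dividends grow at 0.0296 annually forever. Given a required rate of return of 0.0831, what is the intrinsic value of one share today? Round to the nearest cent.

Deferred-dividend DDM. At t=6 the remaining stream is a growing perpetuity with first payment D_7 = 2.21.
V_6 = D_7/(r−g) = 2.21/(0.0831−0.0296) = 41.3084
P₀ = V_6/(1+r)^6 = 41.3084/(1+0.0831)^6 = 25.5875

€25.59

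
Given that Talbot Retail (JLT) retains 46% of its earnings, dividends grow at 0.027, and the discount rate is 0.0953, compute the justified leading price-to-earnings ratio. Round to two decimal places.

Payout ratio b = 1 − 0.46 = 0.54.
Justified leading P/E = b/(r−g) = 0.54/(0.0953−0.027) = 7.9063

7.91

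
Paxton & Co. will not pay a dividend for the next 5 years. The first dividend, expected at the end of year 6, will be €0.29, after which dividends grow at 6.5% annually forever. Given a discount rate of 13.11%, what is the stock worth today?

€2.37

Deferred-dividend DDM. At t=5 the remaining stream is a growing perpetuity with first payment D_6 = 0.29.
V_5 = D_6/(r−g) = 0.29/(0.1311−0.065) = 4.3873
P₀ = V_5/(1+r)^5 = 4.3873/(1+0.1311)^5 = 2.3697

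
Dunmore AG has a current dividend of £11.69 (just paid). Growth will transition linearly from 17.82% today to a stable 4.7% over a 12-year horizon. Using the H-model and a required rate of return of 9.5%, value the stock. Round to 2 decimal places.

H-model: P₀ = D₀[(1+g_L) + H(g_S−g_L)]/(r−g_L), with H = 12/2 = 6.
P₀ = 11.69 × [(1+0.047) + 6×(0.1782−0.047)] / (0.095−0.047)
   = 11.69 × 1.8342 / 0.048 = 446.7041

£446.70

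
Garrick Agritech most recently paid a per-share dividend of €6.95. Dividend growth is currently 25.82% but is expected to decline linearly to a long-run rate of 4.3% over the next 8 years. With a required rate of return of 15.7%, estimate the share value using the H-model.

€116.06

H-model: P₀ = D₀[(1+g_L) + H(g_S−g_L)]/(r−g_L), with H = 8/2 = 4.
P₀ = 6.95 × [(1+0.043) + 4×(0.2582−0.043)] / (0.157−0.043)
   = 6.95 × 1.9038 / 0.114 = 116.0650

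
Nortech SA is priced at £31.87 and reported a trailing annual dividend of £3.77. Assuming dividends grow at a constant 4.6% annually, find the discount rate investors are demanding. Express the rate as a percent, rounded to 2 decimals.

16.97%

Rearranging the constant-growth DDM: r = D₁/P₀ + g.
D₁ = 3.77 × (1 + 0.046) = 3.9434.
r = 3.9434 / 31.87 + 0.046 = 0.12373 + 0.046 = 0.16973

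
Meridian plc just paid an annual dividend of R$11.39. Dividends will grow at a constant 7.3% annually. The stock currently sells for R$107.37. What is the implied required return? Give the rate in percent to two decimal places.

18.68%

Rearranging the constant-growth DDM: r = D₁/P₀ + g.
D₁ = 11.39 × (1 + 0.073) = 12.2215.
r = 12.2215 / 107.37 + 0.073 = 0.11383 + 0.073 = 0.18683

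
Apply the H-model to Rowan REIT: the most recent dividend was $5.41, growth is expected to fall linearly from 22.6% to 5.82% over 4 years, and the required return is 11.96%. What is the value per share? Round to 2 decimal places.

H-model: P₀ = D₀[(1+g_L) + H(g_S−g_L)]/(r−g_L), with H = 4/2 = 2.
P₀ = 5.41 × [(1+0.0582) + 2×(0.226−0.0582)] / (0.1196−0.0582)
   = 5.41 × 1.3938 / 0.0614 = 122.8088

$122.81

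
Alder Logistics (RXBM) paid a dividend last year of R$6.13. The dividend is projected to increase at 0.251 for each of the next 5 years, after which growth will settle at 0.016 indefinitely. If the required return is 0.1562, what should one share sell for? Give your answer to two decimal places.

Two-stage DDM. Project D₁…D_5 at 0.251, terminal growth 0.016, discount at r = 0.1562.
D_1 = 7.6686
D_2 = 9.5935
D_3 = 12.0014
D_4 = 15.0138
D_5 = 18.7822
Terminal value at t=5: TV = D_6/(r−g) = 19.0827/(0.1562−0.016) = 136.1108
P₀ = 7.6686/(1+0.1562)^1 + 9.5935/(1+0.1562)^2 + 12.0014/(1+0.1562)^3 + 15.0138/(1+0.1562)^4 + 18.7822/(1+0.1562)^5 + 136.1108/(1+0.1562)^5 = 104.9419

R$104.94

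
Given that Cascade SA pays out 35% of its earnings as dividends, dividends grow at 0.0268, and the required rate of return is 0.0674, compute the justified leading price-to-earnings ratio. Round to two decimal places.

8.62

Justified leading P/E = b/(r−g) = 0.35/(0.0674−0.0268) = 8.6207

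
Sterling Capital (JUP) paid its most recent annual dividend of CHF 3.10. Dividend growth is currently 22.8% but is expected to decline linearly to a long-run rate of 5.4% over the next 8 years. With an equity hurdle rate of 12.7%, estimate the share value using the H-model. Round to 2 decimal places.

CHF 74.32

H-model: P₀ = D₀[(1+g_L) + H(g_S−g_L)]/(r−g_L), with H = 8/2 = 4.
P₀ = 3.10 × [(1+0.054) + 4×(0.228−0.054)] / (0.127−0.054)
   = 3.10 × 1.7500 / 0.073 = 74.3151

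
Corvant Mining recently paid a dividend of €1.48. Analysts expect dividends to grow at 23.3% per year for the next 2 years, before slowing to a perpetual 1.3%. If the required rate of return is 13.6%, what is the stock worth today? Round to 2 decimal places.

Two-stage DDM. Project D₁…D_2 at 0.233, terminal growth 0.013, discount at r = 0.136.
D_1 = 1.8248
D_2 = 2.2500
Terminal value at t=2: TV = D_3/(r−g) = 2.2793/(0.136−0.013) = 18.5307
P₀ = 1.8248/(1+0.136)^1 + 2.2500/(1+0.136)^2 + 18.5307/(1+0.136)^2 = 17.7093

€17.71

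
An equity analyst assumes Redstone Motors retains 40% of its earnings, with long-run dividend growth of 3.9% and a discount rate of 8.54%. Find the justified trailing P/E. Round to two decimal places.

Payout ratio b = 1 − 0.40 = 0.60.
Justified trailing P/E = b(1+g)/(r−g) = 0.60×(1+0.039)/(0.0854−0.039) = 13.4353

13.44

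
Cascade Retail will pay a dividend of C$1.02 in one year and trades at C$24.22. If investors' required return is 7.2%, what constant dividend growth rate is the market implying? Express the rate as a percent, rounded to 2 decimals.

2.99%

From P₀ = D₁/(r − g), the implied growth is g = r − D₁/P₀.
g = 0.072 − 1.02/24.22 = 0.072 − 0.04211 = 0.02989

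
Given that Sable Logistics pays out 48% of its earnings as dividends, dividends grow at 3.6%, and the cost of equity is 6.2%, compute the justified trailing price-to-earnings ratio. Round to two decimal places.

19.13

Justified trailing P/E = b(1+g)/(r−g) = 0.48×(1+0.036)/(0.062−0.036) = 19.1262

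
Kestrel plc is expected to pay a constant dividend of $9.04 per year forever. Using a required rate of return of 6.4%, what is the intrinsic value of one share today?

Zero-growth DDM (perpetuity): P₀ = D/r = 9.04 / 0.064 = 141.2500

$141.25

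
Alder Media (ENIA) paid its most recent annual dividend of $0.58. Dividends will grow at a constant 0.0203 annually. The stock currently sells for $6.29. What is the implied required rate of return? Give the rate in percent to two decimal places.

11.44%

Rearranging the constant-growth DDM: r = D₁/P₀ + g.
D₁ = 0.58 × (1 + 0.0203) = 0.5918.
r = 0.5918 / 6.29 + 0.0203 = 0.09408 + 0.0203 = 0.11438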